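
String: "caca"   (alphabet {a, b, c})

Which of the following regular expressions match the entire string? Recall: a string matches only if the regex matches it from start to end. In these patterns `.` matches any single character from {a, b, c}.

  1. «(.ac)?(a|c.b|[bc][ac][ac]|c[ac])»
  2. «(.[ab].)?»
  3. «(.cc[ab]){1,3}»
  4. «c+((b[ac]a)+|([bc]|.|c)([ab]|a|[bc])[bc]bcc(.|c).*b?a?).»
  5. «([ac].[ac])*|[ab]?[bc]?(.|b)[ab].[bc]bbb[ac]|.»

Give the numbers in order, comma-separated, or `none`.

1 → match
2 → no match
3 → no match
4 → no match
5 → no match

1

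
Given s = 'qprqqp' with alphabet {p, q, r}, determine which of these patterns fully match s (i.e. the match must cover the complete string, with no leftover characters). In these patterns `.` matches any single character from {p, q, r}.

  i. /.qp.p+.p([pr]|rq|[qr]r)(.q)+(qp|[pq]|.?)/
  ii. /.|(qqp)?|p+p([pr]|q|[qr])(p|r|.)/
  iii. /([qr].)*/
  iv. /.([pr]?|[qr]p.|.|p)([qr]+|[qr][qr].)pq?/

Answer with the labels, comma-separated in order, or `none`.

iii, iv

i → no match
ii → no match
iii → match
iv → match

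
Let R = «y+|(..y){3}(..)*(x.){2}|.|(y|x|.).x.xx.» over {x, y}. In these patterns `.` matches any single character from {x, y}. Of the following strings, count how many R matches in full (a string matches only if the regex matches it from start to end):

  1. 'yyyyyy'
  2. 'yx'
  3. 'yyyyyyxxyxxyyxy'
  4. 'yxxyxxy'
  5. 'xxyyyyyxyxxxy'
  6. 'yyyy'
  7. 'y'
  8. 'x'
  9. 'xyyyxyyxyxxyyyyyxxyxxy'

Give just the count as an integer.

1 → match
2 → no match
3 → no match
4 → match
5 → match
6 → match
7 → match
8 → match
9 → no match
Total matched: 6

6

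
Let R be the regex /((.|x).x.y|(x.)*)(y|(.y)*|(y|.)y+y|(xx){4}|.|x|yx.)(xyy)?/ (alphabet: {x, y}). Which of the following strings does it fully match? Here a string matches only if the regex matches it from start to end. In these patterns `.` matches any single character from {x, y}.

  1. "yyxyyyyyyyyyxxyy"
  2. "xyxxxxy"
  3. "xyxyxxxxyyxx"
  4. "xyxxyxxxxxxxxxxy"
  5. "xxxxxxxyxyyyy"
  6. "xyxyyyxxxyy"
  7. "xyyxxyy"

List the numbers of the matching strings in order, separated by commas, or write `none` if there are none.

1 → no match
2. "xyxxxxy" → match
3. "xyxyxxxxyyxx" → no match
4 → no match
5 → match
6. "xyxyyyxxxyy" → match
7. "xyyxxyy" → no match

2, 5, 6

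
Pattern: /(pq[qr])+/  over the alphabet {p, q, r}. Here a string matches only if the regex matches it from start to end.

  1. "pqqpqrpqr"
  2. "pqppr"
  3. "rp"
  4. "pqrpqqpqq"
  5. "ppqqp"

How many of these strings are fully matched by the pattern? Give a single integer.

1. "pqqpqrpqr" → match
2. "pqppr" → no match
3. "rp" → no match — must start with "pq"
4. "pqrpqqpqq" → match
5. "ppqqp" → no match — must start with "pq"
Total matched: 2

2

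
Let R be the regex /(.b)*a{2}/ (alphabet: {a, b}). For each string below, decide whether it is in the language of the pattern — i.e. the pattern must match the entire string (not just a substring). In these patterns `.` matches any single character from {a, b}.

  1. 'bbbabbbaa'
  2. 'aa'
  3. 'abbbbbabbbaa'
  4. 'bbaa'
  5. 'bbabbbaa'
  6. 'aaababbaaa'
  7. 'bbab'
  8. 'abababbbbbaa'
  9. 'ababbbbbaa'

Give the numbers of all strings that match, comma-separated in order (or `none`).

1 → no match
2 → match
3 → match
4 → match
5 → match
6 → no match
7 → no match — must end with 'a'
8 → match
9 → match

2, 3, 4, 5, 8, 9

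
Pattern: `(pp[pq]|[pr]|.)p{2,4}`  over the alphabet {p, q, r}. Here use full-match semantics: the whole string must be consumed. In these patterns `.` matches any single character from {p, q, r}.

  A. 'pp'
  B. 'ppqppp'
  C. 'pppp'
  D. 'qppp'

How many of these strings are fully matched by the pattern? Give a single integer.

3

A. 'pp' → no match
B. 'ppqppp' → match
C. 'pppp' → match
D. 'qppp' → match
Total matched: 3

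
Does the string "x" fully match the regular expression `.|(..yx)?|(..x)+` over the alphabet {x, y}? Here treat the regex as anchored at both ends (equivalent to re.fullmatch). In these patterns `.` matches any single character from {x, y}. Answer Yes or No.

Yes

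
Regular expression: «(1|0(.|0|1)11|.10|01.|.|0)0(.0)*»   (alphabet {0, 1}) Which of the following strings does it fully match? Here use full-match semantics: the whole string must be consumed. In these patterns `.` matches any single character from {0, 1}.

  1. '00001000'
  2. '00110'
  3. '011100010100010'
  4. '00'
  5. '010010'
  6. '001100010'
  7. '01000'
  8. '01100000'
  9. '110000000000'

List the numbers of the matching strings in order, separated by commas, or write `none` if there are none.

1 → match
2 → match
3 → match
4 → match
5 → match
6 → match
7 → no match
8 → match
9 → match

1, 2, 3, 4, 5, 6, 8, 9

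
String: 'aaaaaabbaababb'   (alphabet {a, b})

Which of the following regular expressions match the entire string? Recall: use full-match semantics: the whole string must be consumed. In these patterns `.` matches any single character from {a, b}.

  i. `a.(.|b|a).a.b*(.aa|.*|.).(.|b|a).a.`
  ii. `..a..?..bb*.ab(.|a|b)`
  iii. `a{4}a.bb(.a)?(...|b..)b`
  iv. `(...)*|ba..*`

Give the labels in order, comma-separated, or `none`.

iii

i → no match
ii → no match
iii → match
iv → no match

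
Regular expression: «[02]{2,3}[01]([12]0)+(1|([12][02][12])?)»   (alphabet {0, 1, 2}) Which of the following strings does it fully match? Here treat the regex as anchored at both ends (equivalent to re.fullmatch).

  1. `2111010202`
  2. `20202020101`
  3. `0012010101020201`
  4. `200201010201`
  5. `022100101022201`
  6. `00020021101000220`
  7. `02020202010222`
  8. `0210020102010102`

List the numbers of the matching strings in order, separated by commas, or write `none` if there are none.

2, 3, 4, 7

1. `2111010202` → no match
2. `20202020101` → match
3 → match
4. `200201010201` → match
5 → no match
6 → no match
7 → match
8 → no match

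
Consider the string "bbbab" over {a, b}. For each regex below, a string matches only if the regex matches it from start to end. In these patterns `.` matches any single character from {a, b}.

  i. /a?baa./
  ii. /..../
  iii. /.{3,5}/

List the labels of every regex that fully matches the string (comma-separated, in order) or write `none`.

i → no match
ii → no match
iii → match

iii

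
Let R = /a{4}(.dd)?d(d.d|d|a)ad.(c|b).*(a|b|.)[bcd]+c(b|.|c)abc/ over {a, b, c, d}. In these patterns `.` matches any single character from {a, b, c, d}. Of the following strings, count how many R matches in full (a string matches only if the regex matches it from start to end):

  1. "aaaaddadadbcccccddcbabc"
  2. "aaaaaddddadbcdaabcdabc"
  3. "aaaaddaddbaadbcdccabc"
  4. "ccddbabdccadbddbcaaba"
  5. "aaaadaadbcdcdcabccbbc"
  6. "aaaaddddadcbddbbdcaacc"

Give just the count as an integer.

1 → match
2 → match
3 → match
4 → no match — must start with "a"
5 → no match — must end with "abc"
6 → no match — must end with "abc"
Total matched: 3

3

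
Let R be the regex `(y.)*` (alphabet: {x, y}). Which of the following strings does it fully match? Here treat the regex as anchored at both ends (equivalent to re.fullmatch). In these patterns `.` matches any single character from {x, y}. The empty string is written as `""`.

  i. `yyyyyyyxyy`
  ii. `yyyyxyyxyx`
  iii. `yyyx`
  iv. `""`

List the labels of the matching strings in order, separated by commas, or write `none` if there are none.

i, iii, iv

i → match
ii → no match
iii → match
iv → match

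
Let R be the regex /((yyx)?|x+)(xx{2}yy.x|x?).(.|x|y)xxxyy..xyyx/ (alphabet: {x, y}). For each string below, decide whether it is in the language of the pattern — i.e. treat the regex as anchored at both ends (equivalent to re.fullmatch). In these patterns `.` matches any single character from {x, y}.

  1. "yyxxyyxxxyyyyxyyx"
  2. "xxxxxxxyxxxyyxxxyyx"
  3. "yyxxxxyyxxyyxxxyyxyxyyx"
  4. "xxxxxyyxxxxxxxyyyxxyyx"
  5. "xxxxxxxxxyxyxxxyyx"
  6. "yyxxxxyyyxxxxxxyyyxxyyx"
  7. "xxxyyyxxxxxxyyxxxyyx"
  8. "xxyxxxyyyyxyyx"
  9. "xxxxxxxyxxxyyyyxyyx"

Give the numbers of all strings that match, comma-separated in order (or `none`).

1, 2, 3, 4, 6, 7, 8, 9

1 → match
2 → match
3 → match
4 → match
5 → no match
6 → match
7 → match
8 → match
9 → match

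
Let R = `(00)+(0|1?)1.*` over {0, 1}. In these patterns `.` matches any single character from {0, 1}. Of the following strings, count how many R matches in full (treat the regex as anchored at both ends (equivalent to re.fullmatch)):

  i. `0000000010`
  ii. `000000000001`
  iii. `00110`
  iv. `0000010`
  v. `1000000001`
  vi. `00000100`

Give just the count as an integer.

5

i → match
ii → match
iii → match
iv → match
v → no match — must start with `00`
vi → match
Total matched: 5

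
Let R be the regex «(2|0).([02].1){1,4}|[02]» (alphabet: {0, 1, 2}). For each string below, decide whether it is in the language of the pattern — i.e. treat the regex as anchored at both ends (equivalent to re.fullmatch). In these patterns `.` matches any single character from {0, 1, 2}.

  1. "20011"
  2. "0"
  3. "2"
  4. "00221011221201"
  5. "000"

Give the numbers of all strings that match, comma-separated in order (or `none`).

1, 2, 3, 4

1 → match
2 → match
3 → match
4 → match
5 → no match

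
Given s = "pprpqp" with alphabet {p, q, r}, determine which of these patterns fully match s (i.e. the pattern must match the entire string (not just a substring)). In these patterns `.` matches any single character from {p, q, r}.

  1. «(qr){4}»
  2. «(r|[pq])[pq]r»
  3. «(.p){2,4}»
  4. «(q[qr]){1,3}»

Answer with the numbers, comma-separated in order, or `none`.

1 → no match — must start with "qr"
2 → no match — must end with "r"
3 → match
4 → no match — must start with "q"

3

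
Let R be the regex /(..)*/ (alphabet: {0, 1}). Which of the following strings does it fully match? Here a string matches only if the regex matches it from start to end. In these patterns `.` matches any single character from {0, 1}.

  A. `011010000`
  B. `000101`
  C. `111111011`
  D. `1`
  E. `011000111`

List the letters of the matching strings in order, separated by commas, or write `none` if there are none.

B

A. `011010000` → no match
B. `000101` → match
C. `111111011` → no match
D. `1` → no match
E. `011000111` → no match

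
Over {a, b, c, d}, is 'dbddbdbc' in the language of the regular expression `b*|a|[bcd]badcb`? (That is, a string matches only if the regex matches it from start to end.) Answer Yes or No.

No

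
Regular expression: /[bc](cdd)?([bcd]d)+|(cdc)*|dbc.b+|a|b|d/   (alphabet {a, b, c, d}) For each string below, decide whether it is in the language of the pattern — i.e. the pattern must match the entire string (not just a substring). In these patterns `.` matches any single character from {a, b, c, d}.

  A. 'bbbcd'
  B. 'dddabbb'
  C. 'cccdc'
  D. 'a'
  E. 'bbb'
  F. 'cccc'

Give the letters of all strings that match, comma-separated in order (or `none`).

D

A → no match
B → no match
C → no match
D → match
E → no match
F → no match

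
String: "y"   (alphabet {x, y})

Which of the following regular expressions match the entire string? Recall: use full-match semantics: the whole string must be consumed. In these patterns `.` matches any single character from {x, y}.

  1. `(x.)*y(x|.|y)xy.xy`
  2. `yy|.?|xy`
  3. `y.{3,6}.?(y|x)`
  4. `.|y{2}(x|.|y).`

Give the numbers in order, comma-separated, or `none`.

1 → no match — must end with "xy"
2 → match
3 → no match
4 → match

2, 4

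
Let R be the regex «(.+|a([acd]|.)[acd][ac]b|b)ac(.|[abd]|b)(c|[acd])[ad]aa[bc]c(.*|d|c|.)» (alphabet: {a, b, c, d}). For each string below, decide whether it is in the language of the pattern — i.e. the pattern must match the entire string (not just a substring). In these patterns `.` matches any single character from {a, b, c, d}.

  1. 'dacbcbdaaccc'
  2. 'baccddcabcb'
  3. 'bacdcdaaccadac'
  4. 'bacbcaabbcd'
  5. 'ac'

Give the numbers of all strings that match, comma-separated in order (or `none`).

1 → no match
2 → no match
3 → match
4 → no match
5 → no match

3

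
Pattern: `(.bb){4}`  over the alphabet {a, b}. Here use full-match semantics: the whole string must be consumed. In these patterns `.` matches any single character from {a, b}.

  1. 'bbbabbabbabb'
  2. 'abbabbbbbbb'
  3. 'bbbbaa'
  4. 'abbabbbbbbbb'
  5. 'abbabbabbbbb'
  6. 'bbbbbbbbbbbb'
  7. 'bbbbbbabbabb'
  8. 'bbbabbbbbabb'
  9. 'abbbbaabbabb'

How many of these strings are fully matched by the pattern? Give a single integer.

6

1. 'bbbabbabbabb' → match
2. 'abbabbbbbbb' → no match
3. 'bbbbaa' → no match — must end with 'bb'
4. 'abbabbbbbbbb' → match
5. 'abbabbabbbbb' → match
6. 'bbbbbbbbbbbb' → match
7. 'bbbbbbabbabb' → match
8. 'bbbabbbbbabb' → match
9. 'abbbbaabbabb' → no match
Total matched: 6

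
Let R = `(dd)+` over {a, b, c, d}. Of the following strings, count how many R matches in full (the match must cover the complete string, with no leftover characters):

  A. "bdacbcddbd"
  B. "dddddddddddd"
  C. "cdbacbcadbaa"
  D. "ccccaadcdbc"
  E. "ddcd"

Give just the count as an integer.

A → no match — must start with "dd"
B → match
C → no match — must start with "dd"
D → no match — must start with "dd"
E → no match — must end with "dd"
Total matched: 1

1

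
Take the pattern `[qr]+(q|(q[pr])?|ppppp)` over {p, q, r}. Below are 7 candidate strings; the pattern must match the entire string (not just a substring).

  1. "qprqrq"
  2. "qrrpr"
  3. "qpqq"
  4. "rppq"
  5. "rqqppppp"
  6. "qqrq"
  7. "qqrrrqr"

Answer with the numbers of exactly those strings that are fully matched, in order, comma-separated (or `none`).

1. "qprqrq" → no match
2. "qrrpr" → no match
3. "qpqq" → no match
4. "rppq" → no match
5. "rqqppppp" → match
6. "qqrq" → match
7. "qqrrrqr" → match

5, 6, 7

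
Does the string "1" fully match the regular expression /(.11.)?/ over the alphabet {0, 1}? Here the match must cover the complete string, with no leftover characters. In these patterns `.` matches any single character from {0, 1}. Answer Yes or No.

No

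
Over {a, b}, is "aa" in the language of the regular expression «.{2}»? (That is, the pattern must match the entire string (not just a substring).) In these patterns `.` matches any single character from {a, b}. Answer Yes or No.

Yes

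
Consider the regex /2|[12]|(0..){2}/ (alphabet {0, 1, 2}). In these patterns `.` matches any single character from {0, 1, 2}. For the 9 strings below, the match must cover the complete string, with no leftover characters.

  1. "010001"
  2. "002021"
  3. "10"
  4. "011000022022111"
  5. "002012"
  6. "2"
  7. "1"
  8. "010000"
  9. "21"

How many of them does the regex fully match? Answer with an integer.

6

1. "010001" → match
2. "002021" → match
3. "10" → no match
4 → no match
5. "002012" → match
6. "2" → match
7. "1" → match
8. "010000" → match
9. "21" → no match
Total matched: 6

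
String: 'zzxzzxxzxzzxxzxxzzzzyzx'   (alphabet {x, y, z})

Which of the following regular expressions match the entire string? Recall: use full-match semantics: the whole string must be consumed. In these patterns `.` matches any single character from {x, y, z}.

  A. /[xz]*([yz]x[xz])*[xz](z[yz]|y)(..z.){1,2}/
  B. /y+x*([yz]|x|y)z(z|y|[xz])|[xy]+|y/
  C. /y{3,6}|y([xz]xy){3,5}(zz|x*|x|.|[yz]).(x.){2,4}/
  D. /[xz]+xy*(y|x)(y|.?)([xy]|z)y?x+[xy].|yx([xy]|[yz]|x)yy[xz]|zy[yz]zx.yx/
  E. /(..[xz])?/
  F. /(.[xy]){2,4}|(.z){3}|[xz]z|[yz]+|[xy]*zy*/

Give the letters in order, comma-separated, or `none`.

A → match
B → no match
C → no match — must start with 'y'
D → no match
E → no match
F → no match

A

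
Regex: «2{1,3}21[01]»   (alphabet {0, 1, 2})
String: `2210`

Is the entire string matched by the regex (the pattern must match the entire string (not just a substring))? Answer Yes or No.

Yes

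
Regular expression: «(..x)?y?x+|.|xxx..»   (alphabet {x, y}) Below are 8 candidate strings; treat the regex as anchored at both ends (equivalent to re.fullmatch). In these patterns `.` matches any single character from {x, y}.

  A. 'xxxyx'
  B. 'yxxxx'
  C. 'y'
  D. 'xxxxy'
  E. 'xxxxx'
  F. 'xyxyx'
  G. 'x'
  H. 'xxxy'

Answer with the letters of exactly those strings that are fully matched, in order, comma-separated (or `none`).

A. 'xxxyx' → match
B. 'yxxxx' → match
C. 'y' → match
D. 'xxxxy' → match
E. 'xxxxx' → match
F. 'xyxyx' → match
G. 'x' → match
H. 'xxxy' → no match

A, B, C, D, E, F, G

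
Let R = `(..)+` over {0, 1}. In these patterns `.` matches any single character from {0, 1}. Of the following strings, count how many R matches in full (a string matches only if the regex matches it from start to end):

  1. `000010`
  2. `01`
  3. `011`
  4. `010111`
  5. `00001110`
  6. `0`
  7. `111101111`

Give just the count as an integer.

1 → match
2 → match
3 → no match
4 → match
5 → match
6 → no match
7 → no match
Total matched: 4

4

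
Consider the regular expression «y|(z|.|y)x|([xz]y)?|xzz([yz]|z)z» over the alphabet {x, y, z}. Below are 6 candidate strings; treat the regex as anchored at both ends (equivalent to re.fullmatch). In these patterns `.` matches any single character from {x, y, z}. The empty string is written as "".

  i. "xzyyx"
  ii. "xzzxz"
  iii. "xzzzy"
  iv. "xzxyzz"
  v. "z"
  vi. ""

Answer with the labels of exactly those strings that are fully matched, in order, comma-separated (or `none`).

i → no match
ii → no match
iii → no match
iv → no match
v → no match
vi → match

vi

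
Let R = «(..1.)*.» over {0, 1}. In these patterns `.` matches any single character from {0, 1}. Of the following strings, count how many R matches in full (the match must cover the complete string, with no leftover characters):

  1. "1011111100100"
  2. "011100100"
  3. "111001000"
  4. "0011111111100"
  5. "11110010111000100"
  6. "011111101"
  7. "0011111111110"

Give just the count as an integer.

6

1 → match
2. "011100100" → match
3. "111001000" → no match
4 → match
5 → match
6. "011111101" → match
7 → match
Total matched: 6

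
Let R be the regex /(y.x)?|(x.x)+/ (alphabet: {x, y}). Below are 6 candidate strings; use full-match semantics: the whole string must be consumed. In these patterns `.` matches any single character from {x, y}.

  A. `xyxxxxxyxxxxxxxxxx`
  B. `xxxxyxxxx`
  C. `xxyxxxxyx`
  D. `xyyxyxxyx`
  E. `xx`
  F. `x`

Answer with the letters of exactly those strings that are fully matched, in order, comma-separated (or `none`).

A, B

A → match
B. `xxxxyxxxx` → match
C. `xxyxxxxyx` → no match
D. `xyyxyxxyx` → no match
E. `xx` → no match
F. `x` → no match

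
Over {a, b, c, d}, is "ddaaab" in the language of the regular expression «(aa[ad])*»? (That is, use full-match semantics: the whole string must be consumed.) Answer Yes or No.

No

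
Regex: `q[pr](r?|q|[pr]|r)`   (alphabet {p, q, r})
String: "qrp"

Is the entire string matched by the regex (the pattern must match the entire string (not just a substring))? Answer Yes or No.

Yes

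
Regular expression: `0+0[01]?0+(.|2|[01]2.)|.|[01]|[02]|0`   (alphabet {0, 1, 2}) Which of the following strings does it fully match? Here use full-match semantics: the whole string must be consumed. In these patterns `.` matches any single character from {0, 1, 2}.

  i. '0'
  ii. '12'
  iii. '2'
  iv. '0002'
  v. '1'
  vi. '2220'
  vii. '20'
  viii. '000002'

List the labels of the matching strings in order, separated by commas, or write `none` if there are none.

i, iii, iv, v, viii

i → match
ii → no match
iii → match
iv → match
v → match
vi → no match
vii → no match
viii → match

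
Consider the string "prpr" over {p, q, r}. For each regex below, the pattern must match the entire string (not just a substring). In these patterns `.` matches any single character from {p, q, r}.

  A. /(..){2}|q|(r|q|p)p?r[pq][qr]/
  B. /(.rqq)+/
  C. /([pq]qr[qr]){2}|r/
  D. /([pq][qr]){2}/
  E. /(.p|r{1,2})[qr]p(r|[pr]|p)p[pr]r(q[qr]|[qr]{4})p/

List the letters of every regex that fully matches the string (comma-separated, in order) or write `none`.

A, D

A → match
B → no match — must end with "rqq"
C → no match
D → match
E → no match — must end with "p"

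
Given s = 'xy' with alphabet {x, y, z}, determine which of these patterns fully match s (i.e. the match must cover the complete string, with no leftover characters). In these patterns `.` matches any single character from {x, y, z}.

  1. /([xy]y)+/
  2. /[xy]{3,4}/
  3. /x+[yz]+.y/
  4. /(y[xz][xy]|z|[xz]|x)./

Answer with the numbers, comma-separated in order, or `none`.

1, 4

1 → match
2 → no match
3 → no match
4 → match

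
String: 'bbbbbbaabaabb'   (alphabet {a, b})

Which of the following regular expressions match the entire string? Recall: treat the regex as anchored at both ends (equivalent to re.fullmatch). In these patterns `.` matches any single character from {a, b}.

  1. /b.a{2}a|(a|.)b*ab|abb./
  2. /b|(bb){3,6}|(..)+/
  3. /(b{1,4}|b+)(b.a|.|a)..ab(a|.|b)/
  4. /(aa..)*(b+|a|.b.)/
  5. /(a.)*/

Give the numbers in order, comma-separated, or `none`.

3

1 → no match
2 → no match
3 → match
4 → no match
5 → no match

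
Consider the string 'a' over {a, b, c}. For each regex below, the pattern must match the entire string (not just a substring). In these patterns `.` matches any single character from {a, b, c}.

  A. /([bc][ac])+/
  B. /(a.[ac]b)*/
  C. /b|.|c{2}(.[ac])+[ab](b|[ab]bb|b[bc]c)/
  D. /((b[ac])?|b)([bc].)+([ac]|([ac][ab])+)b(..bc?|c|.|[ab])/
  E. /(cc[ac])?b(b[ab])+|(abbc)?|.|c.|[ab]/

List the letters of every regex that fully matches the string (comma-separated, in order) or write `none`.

C, E

A → no match
B → no match
C → match
D → no match
E → match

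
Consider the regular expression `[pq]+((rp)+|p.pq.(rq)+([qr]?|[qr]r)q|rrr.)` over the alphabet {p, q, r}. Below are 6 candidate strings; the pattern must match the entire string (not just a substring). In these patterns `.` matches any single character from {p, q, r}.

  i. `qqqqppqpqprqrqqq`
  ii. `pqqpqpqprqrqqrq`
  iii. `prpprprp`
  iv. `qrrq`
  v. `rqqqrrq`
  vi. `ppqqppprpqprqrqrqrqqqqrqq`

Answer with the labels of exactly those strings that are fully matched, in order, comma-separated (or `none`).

i → match
ii → match
iii. `prpprprp` → no match
iv. `qrrq` → no match
v. `rqqqrrq` → no match
vi → no match

i, ii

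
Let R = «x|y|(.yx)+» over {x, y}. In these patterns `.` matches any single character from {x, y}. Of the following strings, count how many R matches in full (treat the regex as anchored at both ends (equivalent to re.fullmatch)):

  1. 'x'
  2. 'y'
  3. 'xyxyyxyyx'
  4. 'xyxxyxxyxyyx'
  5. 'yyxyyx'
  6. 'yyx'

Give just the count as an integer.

6

1 → match
2 → match
3 → match
4 → match
5 → match
6 → match
Total matched: 6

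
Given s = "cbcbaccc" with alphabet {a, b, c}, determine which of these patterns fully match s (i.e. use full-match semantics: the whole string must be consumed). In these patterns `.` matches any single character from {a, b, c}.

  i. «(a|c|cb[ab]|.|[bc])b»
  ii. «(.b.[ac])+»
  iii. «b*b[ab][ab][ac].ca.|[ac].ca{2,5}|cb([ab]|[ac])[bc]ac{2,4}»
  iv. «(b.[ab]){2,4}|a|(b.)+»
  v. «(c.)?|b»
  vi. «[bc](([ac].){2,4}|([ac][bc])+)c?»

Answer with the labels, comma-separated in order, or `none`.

iii

i → no match — must end with "b"
ii → no match
iii → match
iv → no match
v → no match
vi → no match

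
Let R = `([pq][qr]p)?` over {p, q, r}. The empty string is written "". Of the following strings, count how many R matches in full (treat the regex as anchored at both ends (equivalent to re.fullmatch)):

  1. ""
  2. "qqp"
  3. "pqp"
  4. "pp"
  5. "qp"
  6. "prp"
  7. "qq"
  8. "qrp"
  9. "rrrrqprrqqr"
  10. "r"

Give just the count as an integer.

1 → match
2 → match
3 → match
4 → no match
5 → no match
6 → match
7 → no match
8 → match
9 → no match
10 → no match
Total matched: 5

5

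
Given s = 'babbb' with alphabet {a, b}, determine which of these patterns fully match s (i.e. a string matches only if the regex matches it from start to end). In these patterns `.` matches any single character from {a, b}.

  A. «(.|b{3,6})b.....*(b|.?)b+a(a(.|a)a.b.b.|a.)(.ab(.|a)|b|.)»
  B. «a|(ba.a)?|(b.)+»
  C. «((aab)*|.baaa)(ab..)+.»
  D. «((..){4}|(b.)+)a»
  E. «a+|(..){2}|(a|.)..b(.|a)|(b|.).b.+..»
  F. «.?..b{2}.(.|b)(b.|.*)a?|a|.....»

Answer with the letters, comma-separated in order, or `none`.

E, F

A → no match
B → no match
C → no match
D → no match — must end with 'a'
E → match
F → match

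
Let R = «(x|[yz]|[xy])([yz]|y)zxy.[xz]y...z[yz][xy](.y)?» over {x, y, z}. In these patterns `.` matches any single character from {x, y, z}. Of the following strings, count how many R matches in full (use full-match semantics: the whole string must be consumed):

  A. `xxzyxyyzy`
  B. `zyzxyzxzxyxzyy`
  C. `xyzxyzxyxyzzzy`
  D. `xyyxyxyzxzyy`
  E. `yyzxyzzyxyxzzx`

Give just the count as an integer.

2

A → no match
B → no match
C → match
D → no match
E → match
Total matched: 2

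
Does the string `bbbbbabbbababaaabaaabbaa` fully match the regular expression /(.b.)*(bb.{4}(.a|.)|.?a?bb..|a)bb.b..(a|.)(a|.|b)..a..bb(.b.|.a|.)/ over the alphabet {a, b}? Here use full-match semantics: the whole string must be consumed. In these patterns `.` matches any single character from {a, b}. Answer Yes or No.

Yes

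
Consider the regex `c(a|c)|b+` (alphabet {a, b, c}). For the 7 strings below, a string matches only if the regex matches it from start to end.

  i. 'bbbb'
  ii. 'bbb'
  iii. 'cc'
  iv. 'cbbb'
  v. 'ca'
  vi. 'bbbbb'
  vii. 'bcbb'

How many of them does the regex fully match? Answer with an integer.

5

i. 'bbbb' → match
ii. 'bbb' → match
iii. 'cc' → match
iv. 'cbbb' → no match
v. 'ca' → match
vi. 'bbbbb' → match
vii. 'bcbb' → no match
Total matched: 5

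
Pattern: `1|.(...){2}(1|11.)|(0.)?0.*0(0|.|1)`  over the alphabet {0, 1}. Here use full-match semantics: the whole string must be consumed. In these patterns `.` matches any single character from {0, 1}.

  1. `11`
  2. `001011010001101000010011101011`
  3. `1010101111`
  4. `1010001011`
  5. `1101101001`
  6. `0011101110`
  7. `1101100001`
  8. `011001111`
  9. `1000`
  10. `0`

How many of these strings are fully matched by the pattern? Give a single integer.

1. `11` → no match
2 → no match
3. `1010101111` → match
4. `1010001011` → no match
5. `1101101001` → no match
6. `0011101110` → match
7. `1101100001` → no match
8. `011001111` → no match
9. `1000` → no match
10. `0` → no match
Total matched: 2

2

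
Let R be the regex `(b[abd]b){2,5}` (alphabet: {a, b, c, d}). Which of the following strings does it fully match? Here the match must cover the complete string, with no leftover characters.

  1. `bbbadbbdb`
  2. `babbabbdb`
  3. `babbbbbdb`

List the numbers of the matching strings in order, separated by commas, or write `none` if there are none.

1. `bbbadbbdb` → no match
2. `babbabbdb` → match
3. `babbbbbdb` → match

2, 3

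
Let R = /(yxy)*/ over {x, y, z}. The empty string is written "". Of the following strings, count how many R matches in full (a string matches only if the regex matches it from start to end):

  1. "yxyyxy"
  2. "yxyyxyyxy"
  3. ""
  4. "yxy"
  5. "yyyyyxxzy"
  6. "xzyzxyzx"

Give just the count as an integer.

1 → match
2 → match
3 → match
4 → match
5 → no match
6 → no match
Total matched: 4

4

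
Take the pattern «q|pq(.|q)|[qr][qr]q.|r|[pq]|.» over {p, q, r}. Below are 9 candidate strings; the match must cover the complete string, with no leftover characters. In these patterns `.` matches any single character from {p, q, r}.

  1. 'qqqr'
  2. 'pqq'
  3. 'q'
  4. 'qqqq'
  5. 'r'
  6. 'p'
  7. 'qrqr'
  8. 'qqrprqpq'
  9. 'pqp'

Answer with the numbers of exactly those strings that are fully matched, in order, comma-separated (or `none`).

1, 2, 3, 4, 5, 6, 7, 9

1. 'qqqr' → match
2. 'pqq' → match
3. 'q' → match
4. 'qqqq' → match
5. 'r' → match
6. 'p' → match
7. 'qrqr' → match
8. 'qqrprqpq' → no match
9. 'pqp' → match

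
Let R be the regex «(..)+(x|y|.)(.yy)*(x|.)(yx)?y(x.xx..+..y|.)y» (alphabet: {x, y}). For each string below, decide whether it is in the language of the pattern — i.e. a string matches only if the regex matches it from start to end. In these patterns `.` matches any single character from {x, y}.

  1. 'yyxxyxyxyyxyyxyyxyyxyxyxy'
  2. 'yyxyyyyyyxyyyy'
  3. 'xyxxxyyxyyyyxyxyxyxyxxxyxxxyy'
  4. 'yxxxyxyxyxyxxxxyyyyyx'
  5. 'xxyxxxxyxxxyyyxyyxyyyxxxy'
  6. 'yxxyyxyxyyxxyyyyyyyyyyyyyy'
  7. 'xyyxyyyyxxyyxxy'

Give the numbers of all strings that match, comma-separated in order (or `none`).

1, 6

1 → match
2 → no match
3 → no match
4 → no match — must end with 'y'
5 → no match
6 → match
7 → no match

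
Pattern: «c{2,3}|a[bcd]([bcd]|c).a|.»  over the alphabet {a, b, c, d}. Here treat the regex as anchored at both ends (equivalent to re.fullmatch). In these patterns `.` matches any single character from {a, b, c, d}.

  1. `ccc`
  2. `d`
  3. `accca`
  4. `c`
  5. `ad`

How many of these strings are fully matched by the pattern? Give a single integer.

4

1 → match
2 → match
3 → match
4 → match
5 → no match
Total matched: 4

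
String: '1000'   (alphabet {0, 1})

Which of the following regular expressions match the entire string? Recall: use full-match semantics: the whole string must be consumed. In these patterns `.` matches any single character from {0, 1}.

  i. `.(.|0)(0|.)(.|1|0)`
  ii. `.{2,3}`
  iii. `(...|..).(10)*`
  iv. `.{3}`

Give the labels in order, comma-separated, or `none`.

i → match
ii → no match
iii → match
iv → no match

i, iii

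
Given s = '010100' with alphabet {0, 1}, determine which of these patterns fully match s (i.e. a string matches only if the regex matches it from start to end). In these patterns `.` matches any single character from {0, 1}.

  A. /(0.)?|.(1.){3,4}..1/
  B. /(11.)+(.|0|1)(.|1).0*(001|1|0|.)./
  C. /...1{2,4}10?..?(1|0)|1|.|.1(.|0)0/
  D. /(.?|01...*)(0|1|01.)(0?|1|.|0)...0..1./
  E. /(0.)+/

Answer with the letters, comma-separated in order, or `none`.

A → no match
B → no match — must start with '11'
C → no match
D → no match
E → match

E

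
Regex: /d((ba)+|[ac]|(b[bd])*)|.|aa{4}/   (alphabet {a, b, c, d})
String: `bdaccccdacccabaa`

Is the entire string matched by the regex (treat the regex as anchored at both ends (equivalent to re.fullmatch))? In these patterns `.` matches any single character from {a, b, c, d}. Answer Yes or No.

No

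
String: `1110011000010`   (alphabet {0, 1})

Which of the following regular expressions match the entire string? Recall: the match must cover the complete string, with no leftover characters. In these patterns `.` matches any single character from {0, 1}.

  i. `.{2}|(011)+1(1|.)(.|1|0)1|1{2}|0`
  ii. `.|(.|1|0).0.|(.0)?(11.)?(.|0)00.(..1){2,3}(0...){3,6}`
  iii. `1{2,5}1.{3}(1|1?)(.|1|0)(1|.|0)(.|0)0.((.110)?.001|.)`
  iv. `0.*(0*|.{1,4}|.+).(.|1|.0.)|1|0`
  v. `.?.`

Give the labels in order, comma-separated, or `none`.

iii

i → no match
ii → no match
iii → match
iv → no match
v → no match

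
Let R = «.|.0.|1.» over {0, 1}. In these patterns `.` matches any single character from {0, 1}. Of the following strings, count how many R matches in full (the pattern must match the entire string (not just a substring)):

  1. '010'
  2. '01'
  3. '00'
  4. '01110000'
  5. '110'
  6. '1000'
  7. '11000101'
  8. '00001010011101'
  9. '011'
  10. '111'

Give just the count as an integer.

1 → no match
2 → no match
3 → no match
4 → no match
5 → no match
6 → no match
7 → no match
8 → no match
9 → no match
10 → no match
Total matched: 0

0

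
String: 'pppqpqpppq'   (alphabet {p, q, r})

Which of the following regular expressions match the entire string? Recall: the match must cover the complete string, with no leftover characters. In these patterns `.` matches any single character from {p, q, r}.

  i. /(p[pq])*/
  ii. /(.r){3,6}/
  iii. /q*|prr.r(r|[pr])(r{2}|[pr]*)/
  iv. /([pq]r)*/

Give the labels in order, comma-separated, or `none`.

i → match
ii → no match — must end with 'r'
iii → no match
iv → no match

i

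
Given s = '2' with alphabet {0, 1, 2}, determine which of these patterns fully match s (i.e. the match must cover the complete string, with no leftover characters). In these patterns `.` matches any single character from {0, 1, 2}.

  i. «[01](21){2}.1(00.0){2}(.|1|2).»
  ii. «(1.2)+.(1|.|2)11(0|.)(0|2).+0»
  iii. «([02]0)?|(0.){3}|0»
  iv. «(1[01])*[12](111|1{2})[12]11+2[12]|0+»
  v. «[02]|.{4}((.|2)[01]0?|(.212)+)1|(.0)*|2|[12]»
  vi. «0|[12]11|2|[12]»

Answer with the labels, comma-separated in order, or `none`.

v, vi

i → no match
ii → no match — must start with '1'
iii → no match
iv → no match
v → match
vi → match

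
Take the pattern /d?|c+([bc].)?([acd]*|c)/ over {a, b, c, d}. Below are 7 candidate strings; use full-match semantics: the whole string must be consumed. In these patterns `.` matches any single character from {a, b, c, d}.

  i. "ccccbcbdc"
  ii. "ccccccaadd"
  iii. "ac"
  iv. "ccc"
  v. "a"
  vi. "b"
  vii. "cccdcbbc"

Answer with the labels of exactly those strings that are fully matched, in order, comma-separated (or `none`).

ii, iv

i → no match
ii → match
iii → no match
iv → match
v → no match
vi → no match
vii → no match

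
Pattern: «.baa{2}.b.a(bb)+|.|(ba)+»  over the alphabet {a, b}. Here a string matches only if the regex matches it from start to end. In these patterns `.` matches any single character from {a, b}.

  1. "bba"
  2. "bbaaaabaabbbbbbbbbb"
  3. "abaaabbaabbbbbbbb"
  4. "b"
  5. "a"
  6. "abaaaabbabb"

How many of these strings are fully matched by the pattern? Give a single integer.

5

1 → no match
2 → match
3 → match
4 → match
5 → match
6 → match
Total matched: 5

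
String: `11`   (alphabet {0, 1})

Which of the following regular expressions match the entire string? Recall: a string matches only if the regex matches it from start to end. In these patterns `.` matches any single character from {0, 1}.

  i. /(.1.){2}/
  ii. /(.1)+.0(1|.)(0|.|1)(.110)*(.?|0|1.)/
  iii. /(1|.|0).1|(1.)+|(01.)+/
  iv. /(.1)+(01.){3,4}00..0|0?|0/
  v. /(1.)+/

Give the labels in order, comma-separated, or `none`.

iii, v

i → no match
ii → no match
iii → match
iv → no match
v → match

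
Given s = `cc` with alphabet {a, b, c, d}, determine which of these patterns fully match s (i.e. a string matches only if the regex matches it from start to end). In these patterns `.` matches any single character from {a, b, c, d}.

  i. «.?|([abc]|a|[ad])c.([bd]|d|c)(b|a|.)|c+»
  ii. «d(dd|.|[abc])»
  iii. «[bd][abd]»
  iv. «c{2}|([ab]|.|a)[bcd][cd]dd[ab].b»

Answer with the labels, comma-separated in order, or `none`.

i → match
ii → no match — must start with `d`
iii → no match
iv → match

i, iv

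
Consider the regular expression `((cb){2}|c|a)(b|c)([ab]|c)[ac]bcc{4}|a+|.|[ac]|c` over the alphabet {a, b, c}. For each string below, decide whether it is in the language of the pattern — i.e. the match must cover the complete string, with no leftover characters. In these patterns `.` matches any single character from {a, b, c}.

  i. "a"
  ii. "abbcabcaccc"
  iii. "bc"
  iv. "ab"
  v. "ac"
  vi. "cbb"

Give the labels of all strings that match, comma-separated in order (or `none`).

i → match
ii → no match
iii → no match
iv → no match
v → no match
vi → no match

i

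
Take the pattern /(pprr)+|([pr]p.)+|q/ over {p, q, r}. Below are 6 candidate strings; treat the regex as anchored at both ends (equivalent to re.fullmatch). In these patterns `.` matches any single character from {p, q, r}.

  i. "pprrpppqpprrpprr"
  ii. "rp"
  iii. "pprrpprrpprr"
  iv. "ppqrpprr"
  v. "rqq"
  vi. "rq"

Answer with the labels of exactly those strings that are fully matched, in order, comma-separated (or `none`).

i → no match
ii → no match
iii → match
iv → no match
v → no match
vi → no match

iii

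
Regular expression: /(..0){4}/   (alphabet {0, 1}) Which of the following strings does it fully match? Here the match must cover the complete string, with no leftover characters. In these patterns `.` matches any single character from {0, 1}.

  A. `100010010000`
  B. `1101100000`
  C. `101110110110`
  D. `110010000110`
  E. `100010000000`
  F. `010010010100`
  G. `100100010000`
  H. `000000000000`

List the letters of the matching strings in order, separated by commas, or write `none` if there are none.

A → match
B → no match
C → no match
D → match
E → match
F → match
G → match
H → match

A, D, E, F, G, H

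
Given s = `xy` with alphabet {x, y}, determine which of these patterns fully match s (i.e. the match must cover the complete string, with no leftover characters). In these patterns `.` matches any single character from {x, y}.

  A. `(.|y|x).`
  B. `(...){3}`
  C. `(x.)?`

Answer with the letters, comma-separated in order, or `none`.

A → match
B → no match
C → match

A, C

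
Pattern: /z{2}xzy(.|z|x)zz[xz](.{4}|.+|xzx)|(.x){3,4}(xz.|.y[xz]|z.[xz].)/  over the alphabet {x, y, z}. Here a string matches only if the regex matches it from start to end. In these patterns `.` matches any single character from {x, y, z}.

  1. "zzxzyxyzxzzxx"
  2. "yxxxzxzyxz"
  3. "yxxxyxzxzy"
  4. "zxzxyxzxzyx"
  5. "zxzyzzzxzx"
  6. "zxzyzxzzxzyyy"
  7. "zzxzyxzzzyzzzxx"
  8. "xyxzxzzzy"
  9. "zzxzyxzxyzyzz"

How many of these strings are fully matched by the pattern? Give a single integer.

1 → no match
2. "yxxxzxzyxz" → match
3. "yxxxyxzxzy" → match
4. "zxzxyxzxzyx" → match
5. "zxzyzzzxzx" → no match
6 → no match
7 → match
8. "xyxzxzzzy" → no match
9 → no match
Total matched: 4

4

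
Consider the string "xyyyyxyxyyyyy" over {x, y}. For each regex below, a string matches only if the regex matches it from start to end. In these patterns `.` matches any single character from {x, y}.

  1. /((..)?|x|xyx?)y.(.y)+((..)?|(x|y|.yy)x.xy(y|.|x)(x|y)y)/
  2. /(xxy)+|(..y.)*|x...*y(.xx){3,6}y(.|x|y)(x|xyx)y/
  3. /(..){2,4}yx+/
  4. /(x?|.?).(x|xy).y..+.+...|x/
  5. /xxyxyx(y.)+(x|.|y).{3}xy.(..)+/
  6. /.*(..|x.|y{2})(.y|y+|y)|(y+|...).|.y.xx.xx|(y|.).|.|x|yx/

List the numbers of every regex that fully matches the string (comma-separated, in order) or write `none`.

1 → match
2 → no match
3 → no match — must end with "x"
4 → no match
5 → no match — must start with "xxyxyxy"
6 → match

1, 6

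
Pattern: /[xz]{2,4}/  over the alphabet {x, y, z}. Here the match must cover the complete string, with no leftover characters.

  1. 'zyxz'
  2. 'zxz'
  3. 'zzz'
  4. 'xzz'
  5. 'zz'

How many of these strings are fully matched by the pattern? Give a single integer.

1 → no match
2 → match
3 → match
4 → match
5 → match
Total matched: 4

4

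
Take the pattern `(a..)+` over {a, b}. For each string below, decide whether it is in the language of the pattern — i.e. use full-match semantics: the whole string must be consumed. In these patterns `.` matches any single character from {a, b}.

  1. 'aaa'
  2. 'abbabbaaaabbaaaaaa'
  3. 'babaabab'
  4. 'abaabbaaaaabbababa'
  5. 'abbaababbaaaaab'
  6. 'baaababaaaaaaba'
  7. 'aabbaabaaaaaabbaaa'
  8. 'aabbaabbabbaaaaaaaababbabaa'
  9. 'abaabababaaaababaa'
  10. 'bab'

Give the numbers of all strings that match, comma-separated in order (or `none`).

1 → match
2 → match
3 → no match — must start with 'a'
4 → no match
5 → match
6 → no match — must start with 'a'
7 → no match
8 → no match
9 → no match
10 → no match — must start with 'a'

1, 2, 5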